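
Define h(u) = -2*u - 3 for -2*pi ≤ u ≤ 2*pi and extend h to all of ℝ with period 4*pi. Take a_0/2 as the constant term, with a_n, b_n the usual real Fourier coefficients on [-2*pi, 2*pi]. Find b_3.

-8/3

b_3 = (1/(2*pi)) ∫_{-2*pi}^{2*pi} h(u) sin(3*u/2) du.
Integrating by parts (boundary term plus one more integral), an antiderivative of (-2*u - 3) sin(3*u/2) is 4*u*cos(3*u/2)/3 - 8*sin(3*u/2)/9 + 2*cos(3*u/2); evaluating from -2*pi to 2*pi: ∫_{-2*pi}^{2*pi} (-2*u - 3) sin(3*u/2) du = (-8*pi/3 - 2) - (-2 + 8*pi/3) = -16*pi/3.
Hence b_3 = (1/(2*pi))·(-16*pi/3) = -8/3.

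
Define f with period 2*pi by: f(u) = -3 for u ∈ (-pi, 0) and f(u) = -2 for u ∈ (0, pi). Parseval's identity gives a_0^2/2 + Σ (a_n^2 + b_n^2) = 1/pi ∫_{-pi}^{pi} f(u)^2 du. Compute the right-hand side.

1/pi ∫_{-pi}^{pi} f(u)^2 du = 1/pi · (13*pi) = 13.

13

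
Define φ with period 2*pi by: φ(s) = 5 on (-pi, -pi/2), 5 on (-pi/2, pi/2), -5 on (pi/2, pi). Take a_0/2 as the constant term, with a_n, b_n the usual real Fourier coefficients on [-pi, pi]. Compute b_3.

-10/(3*pi)

b_3 = 1/pi ∫_{-pi}^{pi} φ(s) sin(3*s) ds.
Split the integral at the breakpoints.
Directly, an antiderivative of (5) sin(3*s) is -5*cos(3*s)/3; evaluating from -pi to -pi/2: ∫_{-pi}^{-pi/2} (5) sin(3*s) ds = (0) - (5/3) = -5/3.
Directly, an antiderivative of (5) sin(3*s) is -5*cos(3*s)/3; evaluating from -pi/2 to pi/2: ∫_{-pi/2}^{pi/2} (5) sin(3*s) ds = (0) - (0) = 0.
Directly, an antiderivative of (-5) sin(3*s) is 5*cos(3*s)/3; evaluating from pi/2 to pi: ∫_{pi/2}^{pi} (-5) sin(3*s) ds = (-5/3) - (0) = -5/3.
Summing the pieces and multiplying by (1/pi) gives b_3 = -10/(3*pi).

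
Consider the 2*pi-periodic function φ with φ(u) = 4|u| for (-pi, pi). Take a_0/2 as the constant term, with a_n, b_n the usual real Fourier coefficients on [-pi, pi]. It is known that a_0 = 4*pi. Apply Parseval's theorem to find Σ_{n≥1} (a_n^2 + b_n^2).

Parseval: a_0^2/2 + Σ_{n≥1} (a_n^2+b_n^2) = 1/pi ∫_{-pi}^{pi} φ(u)^2 du = 32*pi**2/3.
Subtract a_0^2/2 = 8*pi**2: Σ (a_n^2+b_n^2) = 8*pi**2/3.

8*pi**2/3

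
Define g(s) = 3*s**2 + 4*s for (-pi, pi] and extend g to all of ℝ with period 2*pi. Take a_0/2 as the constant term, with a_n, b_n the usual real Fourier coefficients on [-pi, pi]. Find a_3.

a_3 = 1/pi ∫_{-pi}^{pi} g(s) cos(3*s) ds.
Integrating by parts twice (tabular method), an antiderivative of (3*s**2 + 4*s) cos(3*s) is s**2*sin(3*s) + 4*s*sin(3*s)/3 + 2*s*cos(3*s)/3 - 2*sin(3*s)/9 + 4*cos(3*s)/9; evaluating from -pi to pi: ∫_{-pi}^{pi} (3*s**2 + 4*s) cos(3*s) ds = (-2*pi/3 - 4/9) - (-4/9 + 2*pi/3) = -4*pi/3.
Hence a_3 = (1/pi)·(-4*pi/3) = -4/3.

-4/3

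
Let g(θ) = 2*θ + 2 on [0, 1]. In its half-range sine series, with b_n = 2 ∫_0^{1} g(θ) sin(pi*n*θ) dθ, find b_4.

-1/pi

b_4 = 2 ∫_0^{1} (2*θ + 2) sin(4*pi*θ) dθ.
Integrating by parts (boundary term plus one more integral), an antiderivative of (2*θ + 2) sin(4*pi*θ) is -θ*cos(4*pi*θ)/(2*pi) + sin(4*pi*θ)/(8*pi**2) - cos(4*pi*θ)/(2*pi); evaluating from 0 to 1: ∫_{0}^{1} (2*θ + 2) sin(4*pi*θ) dθ = (-1/pi) - (-1/(2*pi)) = -1/(2*pi).
Hence b_4 = 2·(-1/(2*pi)) = -1/pi.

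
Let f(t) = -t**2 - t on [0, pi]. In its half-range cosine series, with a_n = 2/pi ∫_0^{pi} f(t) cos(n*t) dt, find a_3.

a_3 = 2/pi ∫_0^{pi} (-t**2 - t) cos(3*t) dt.
Integrating by parts twice (tabular method), an antiderivative of (-t**2 - t) cos(3*t) is -t**2*sin(3*t)/3 - t*sin(3*t)/3 - 2*t*cos(3*t)/9 + 2*sin(3*t)/27 - cos(3*t)/9; evaluating from 0 to pi: ∫_{0}^{pi} (-t**2 - t) cos(3*t) dt = (1/9 + 2*pi/9) - (-1/9) = 2/9 + 2*pi/9.
Hence a_3 = (2/pi)·(2/9 + 2*pi/9) = 4*(1 + pi)/(9*pi).

4*(1 + pi)/(9*pi)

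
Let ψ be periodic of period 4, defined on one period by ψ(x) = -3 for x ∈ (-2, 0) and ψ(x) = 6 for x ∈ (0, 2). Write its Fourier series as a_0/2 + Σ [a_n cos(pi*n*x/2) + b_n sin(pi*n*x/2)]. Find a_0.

a_0 = 1/2 ∫_{-2}^{2} ψ(x) dx = 1/2 · (6) = 3.

3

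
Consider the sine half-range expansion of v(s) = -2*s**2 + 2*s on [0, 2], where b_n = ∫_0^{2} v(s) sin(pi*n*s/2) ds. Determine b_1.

-8/pi + 64/pi**3

b_1 = ∫_0^{2} (-2*s**2 + 2*s) sin(pi*s/2) ds.
Integrating by parts twice (tabular method), an antiderivative of (-2*s**2 + 2*s) sin(pi*s/2) is 4*s**2*cos(pi*s/2)/pi - 16*s*sin(pi*s/2)/pi**2 - 4*s*cos(pi*s/2)/pi + 8*sin(pi*s/2)/pi**2 - 32*cos(pi*s/2)/pi**3; evaluating from 0 to 2: ∫_{0}^{2} (-2*s**2 + 2*s) sin(pi*s/2) ds = (-8/pi + 32/pi**3) - (-32/pi**3) = -8/pi + 64/pi**3.
Hence b_1 = -8/pi + 64/pi**3.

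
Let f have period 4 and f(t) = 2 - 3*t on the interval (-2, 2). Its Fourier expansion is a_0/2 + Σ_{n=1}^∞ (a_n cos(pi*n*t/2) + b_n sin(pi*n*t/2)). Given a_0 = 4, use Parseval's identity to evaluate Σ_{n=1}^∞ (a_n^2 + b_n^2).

Parseval: a_0^2/2 + Σ_{n≥1} (a_n^2+b_n^2) = 1/2 ∫_{-2}^{2} f(t)^2 dt = 32.
Subtract a_0^2/2 = 8: Σ (a_n^2+b_n^2) = 24.

24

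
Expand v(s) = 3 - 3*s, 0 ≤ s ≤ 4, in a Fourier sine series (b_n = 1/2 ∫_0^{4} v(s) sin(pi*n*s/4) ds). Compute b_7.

-12/(7*pi)

b_7 = 1/2 ∫_0^{4} (3 - 3*s) sin(7*pi*s/4) ds.
Integrating by parts (boundary term plus one more integral), an antiderivative of (3 - 3*s) sin(7*pi*s/4) is 12*s*cos(7*pi*s/4)/(7*pi) - 48*sin(7*pi*s/4)/(49*pi**2) - 12*cos(7*pi*s/4)/(7*pi); evaluating from 0 to 4: ∫_{0}^{4} (3 - 3*s) sin(7*pi*s/4) ds = (-36/(7*pi)) - (-12/(7*pi)) = -24/(7*pi).
Hence b_7 = (1/2)·(-24/(7*pi)) = -12/(7*pi).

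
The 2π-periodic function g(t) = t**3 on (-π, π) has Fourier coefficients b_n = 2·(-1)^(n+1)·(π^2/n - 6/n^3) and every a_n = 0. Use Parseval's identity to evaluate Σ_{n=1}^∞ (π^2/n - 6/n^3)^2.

Parseval: Σ b_n^2 = (1/π) ∫_{-π}^{π} g(t)^2 dt = 2*pi**6/7.
b_n^2 = 4·(π^2/n - 6/n^3)^2, so the sum equals (2*pi**6/7)/4 = pi**6/14.

pi**6/14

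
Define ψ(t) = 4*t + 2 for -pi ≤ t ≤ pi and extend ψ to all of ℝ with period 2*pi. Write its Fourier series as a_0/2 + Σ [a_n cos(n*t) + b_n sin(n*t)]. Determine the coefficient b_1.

8

b_1 = 1/pi ∫_{-pi}^{pi} ψ(t) sin(t) dt.
Integrating by parts (boundary term plus one more integral), an antiderivative of (4*t + 2) sin(t) is -4*t*cos(t) + 4*sin(t) - 2*cos(t); evaluating from -pi to pi: ∫_{-pi}^{pi} (4*t + 2) sin(t) dt = (2 + 4*pi) - (2 - 4*pi) = 8*pi.
Hence b_1 = (1/pi)·(8*pi) = 8.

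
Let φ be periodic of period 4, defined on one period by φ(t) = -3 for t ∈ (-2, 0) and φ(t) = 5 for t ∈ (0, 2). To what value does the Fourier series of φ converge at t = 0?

At t = 0 the one-sided limits are φ(0^-) = -3 and φ(0^+) = 5.
By Dirichlet's theorem the series converges to their average, [(-3) + (5)]/2 = 1.

1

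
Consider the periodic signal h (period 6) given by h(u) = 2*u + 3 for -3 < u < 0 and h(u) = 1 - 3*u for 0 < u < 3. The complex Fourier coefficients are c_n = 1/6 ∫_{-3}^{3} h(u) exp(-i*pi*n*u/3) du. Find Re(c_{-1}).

15/pi**2

Since h is real-valued, Re(c_{-1}) = 1/6 ∫_{-3}^{3} h(u) cos(-pi*u/3) du = a_{1}/2.
Split the integral at the breakpoints.
Integrating by parts (boundary term plus one more integral), an antiderivative of (2*u + 3) cos(-pi*u/3) is 6*u*sin(pi*u/3)/pi + 9*sin(pi*u/3)/pi + 18*cos(pi*u/3)/pi**2; evaluating from -3 to 0: ∫_{-3}^{0} (2*u + 3) cos(-pi*u/3) du = (18/pi**2) - (-18/pi**2) = 36/pi**2.
Integrating by parts (boundary term plus one more integral), an antiderivative of (1 - 3*u) cos(-pi*u/3) is -9*u*sin(pi*u/3)/pi + 3*sin(pi*u/3)/pi - 27*cos(pi*u/3)/pi**2; evaluating from 0 to 3: ∫_{0}^{3} (1 - 3*u) cos(-pi*u/3) du = (27/pi**2) - (-27/pi**2) = 54/pi**2.
So ∫_{-3}^{3} h(u) cos(-pi*u/3) du = 90/pi**2.
Hence Re(c_{-1}) = (1/6)·(90/pi**2) = 15/pi**2.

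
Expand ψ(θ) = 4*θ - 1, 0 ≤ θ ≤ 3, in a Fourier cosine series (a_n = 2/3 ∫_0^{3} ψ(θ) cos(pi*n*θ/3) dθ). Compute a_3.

-16/(3*pi**2)

a_3 = 2/3 ∫_0^{3} (4*θ - 1) cos(pi*θ) dθ.
Integrating by parts (boundary term plus one more integral), an antiderivative of (4*θ - 1) cos(pi*θ) is 4*θ*sin(pi*θ)/pi - sin(pi*θ)/pi + 4*cos(pi*θ)/pi**2; evaluating from 0 to 3: ∫_{0}^{3} (4*θ - 1) cos(pi*θ) dθ = (-4/pi**2) - (4/pi**2) = -8/pi**2.
Hence a_3 = (2/3)·(-8/pi**2) = -16/(3*pi**2).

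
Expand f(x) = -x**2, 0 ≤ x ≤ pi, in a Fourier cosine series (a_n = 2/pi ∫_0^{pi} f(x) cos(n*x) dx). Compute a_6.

a_6 = 2/pi ∫_0^{pi} (-x**2) cos(6*x) dx.
Integrating by parts twice (tabular method), an antiderivative of (-x**2) cos(6*x) is -x**2*sin(6*x)/6 - x*cos(6*x)/18 + sin(6*x)/108; evaluating from 0 to pi: ∫_{0}^{pi} (-x**2) cos(6*x) dx = (-pi/18) - (0) = -pi/18.
Hence a_6 = (2/pi)·(-pi/18) = -1/9.

-1/9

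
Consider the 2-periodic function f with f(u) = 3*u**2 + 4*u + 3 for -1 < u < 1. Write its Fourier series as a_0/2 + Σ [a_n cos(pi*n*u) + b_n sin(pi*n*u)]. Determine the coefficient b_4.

b_4 = ∫_{-1}^{1} f(u) sin(4*pi*u) du.
Integrating by parts twice (tabular method), an antiderivative of (3*u**2 + 4*u + 3) sin(4*pi*u) is -3*u**2*cos(4*pi*u)/(4*pi) + 3*u*sin(4*pi*u)/(8*pi**2) - u*cos(4*pi*u)/pi + sin(4*pi*u)/(4*pi**2) - 3*cos(4*pi*u)/(4*pi) + 3*cos(4*pi*u)/(32*pi**3); evaluating from -1 to 1: ∫_{-1}^{1} (3*u**2 + 4*u + 3) sin(4*pi*u) du = ((3 - 80*pi**2)/(32*pi**3)) - ((3 - 16*pi**2)/(32*pi**3)) = -2/pi.
Hence b_4 = -2/pi.

-2/pi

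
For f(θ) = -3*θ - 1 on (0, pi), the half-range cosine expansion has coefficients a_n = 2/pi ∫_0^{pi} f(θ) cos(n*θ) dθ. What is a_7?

12/(49*pi)

a_7 = 2/pi ∫_0^{pi} (-3*θ - 1) cos(7*θ) dθ.
Integrating by parts (boundary term plus one more integral), an antiderivative of (-3*θ - 1) cos(7*θ) is -3*θ*sin(7*θ)/7 - sin(7*θ)/7 - 3*cos(7*θ)/49; evaluating from 0 to pi: ∫_{0}^{pi} (-3*θ - 1) cos(7*θ) dθ = (3/49) - (-3/49) = 6/49.
Hence a_7 = (2/pi)·(6/49) = 12/(49*pi).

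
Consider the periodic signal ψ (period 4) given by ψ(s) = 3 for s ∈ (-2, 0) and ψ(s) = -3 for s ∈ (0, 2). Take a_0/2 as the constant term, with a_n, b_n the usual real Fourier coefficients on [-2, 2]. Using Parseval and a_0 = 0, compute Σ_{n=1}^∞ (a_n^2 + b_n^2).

18

Parseval: a_0^2/2 + Σ_{n≥1} (a_n^2+b_n^2) = 1/2 ∫_{-2}^{2} ψ(s)^2 ds = 18.
Subtract a_0^2/2 = 0: Σ (a_n^2+b_n^2) = 18.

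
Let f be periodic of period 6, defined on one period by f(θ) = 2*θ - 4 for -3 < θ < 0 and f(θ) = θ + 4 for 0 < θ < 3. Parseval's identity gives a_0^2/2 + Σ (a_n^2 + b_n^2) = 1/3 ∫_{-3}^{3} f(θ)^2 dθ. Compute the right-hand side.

1/3 ∫_{-3}^{3} f(θ)^2 dθ = 1/3 · (249) = 83.

83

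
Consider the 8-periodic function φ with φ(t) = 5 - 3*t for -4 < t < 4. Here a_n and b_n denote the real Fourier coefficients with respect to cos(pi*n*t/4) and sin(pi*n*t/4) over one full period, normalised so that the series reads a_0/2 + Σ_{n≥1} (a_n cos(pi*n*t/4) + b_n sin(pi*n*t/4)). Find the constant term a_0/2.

a_0 = 1/4 ∫_{-4}^{4} φ(t) dt = 1/4 · (40) = 10.
So the constant term a_0/2 = 5.

5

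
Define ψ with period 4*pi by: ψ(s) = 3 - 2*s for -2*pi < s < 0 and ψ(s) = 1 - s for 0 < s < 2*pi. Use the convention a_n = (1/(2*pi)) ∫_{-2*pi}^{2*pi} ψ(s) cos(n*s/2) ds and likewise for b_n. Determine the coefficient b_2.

b_2 = (1/(2*pi)) ∫_{-2*pi}^{2*pi} ψ(s) sin(s) ds.
Split the integral at the breakpoints.
Integrating by parts (boundary term plus one more integral), an antiderivative of (3 - 2*s) sin(s) is 2*s*cos(s) - 2*sin(s) - 3*cos(s); evaluating from -2*pi to 0: ∫_{-2*pi}^{0} (3 - 2*s) sin(s) ds = (-3) - (-4*pi - 3) = 4*pi.
Integrating by parts (boundary term plus one more integral), an antiderivative of (1 - s) sin(s) is s*cos(s) - sin(s) - cos(s); evaluating from 0 to 2*pi: ∫_{0}^{2*pi} (1 - s) sin(s) ds = (-1 + 2*pi) - (-1) = 2*pi.
Summing the pieces and multiplying by (1/(2*pi)) gives b_2 = 3.

3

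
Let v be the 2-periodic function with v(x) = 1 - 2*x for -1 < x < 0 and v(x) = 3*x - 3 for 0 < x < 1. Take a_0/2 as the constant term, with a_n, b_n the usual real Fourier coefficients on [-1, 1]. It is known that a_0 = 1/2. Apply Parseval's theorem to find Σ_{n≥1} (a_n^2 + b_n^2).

Parseval: a_0^2/2 + Σ_{n≥1} (a_n^2+b_n^2) = ∫_{-1}^{1} v(x)^2 dx = 22/3.
Subtract a_0^2/2 = 1/8: Σ (a_n^2+b_n^2) = 173/24.

173/24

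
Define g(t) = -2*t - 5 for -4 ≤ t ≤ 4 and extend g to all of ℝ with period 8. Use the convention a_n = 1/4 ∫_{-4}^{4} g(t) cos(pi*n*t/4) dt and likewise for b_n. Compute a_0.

a_0 = 1/4 ∫_{-4}^{4} g(t) dt = 1/4 · (-40) = -10.

-10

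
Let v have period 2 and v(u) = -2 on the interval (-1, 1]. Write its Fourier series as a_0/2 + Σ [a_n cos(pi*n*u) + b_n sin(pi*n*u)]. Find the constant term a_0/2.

a_0 = ∫_{-1}^{1} v(u) du = -4.
So the constant term a_0/2 = -2.

-2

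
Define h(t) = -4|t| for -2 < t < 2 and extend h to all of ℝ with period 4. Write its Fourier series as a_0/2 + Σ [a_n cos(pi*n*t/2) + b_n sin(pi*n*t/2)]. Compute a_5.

a_5 = 1/2 ∫_{-2}^{2} h(t) cos(5*pi*t/2) dt.
h is even and cos(5*pi*t/2) is even, so the integrand is even and a_5 = ∫_0^{2} h(t) cos(5*pi*t/2) dt.
Integrating by parts (boundary term plus one more integral), an antiderivative of (-4*t) cos(5*pi*t/2) is -8*t*sin(5*pi*t/2)/(5*pi) - 16*cos(5*pi*t/2)/(25*pi**2); evaluating from 0 to 2: ∫_{0}^{2} (-4*t) cos(5*pi*t/2) dt = (16/(25*pi**2)) - (-16/(25*pi**2)) = 32/(25*pi**2).
Hence a_5 = 32/(25*pi**2).

32/(25*pi**2)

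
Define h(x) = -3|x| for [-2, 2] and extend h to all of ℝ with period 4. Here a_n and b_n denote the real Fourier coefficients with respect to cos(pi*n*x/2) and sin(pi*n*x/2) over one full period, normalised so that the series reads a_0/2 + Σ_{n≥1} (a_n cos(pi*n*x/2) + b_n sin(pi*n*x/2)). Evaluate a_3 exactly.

a_3 = 1/2 ∫_{-2}^{2} h(x) cos(3*pi*x/2) dx.
h is even and cos(3*pi*x/2) is even, so the integrand is even and a_3 = ∫_0^{2} h(x) cos(3*pi*x/2) dx.
Integrating by parts (boundary term plus one more integral), an antiderivative of (-3*x) cos(3*pi*x/2) is -2*x*sin(3*pi*x/2)/pi - 4*cos(3*pi*x/2)/(3*pi**2); evaluating from 0 to 2: ∫_{0}^{2} (-3*x) cos(3*pi*x/2) dx = (4/(3*pi**2)) - (-4/(3*pi**2)) = 8/(3*pi**2).
Hence a_3 = 8/(3*pi**2).

8/(3*pi**2)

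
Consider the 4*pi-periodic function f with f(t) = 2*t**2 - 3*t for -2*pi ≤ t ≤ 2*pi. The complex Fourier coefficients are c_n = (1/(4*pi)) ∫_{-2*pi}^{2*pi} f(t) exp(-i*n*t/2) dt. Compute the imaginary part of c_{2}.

-3

Since f is real-valued, Im(c_{2}) = -(1/(4*pi)) ∫_{-2*pi}^{2*pi} f(t) sin(t) dt = -b_{2}/2.
Integrating by parts twice (tabular method), an antiderivative of (2*t**2 - 3*t) sin(t) is -2*t**2*cos(t) + 4*t*sin(t) + 3*t*cos(t) - 3*sin(t) + 4*cos(t); evaluating from -2*pi to 2*pi: ∫_{-2*pi}^{2*pi} (2*t**2 - 3*t) sin(t) dt = (-8*pi**2 + 4 + 6*pi) - (-8*pi**2 - 6*pi + 4) = 12*pi.
Hence Im(c_{2}) = (-1/(4*pi))·(12*pi) = -3.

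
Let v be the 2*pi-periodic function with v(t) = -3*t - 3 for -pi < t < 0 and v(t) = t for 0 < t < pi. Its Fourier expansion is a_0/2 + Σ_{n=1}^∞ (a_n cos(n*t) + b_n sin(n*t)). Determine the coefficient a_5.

-8/(25*pi)

a_5 = 1/pi ∫_{-pi}^{pi} v(t) cos(5*t) dt.
Split the integral at the breakpoints.
Integrating by parts (boundary term plus one more integral), an antiderivative of (-3*t - 3) cos(5*t) is -3*t*sin(5*t)/5 - 3*sin(5*t)/5 - 3*cos(5*t)/25; evaluating from -pi to 0: ∫_{-pi}^{0} (-3*t - 3) cos(5*t) dt = (-3/25) - (3/25) = -6/25.
Integrating by parts (boundary term plus one more integral), an antiderivative of (t) cos(5*t) is t*sin(5*t)/5 + cos(5*t)/25; evaluating from 0 to pi: ∫_{0}^{pi} (t) cos(5*t) dt = (-1/25) - (1/25) = -2/25.
Summing the pieces and multiplying by (1/pi) gives a_5 = -8/(25*pi).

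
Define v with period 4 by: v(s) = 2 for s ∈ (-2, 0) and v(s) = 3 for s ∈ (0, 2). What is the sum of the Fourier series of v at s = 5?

s = 5 differs from s = 1 by 1 full period(s), and the series is 4-periodic.
v is continuous at s = 1 with value 3, so the series converges to 3 there.

3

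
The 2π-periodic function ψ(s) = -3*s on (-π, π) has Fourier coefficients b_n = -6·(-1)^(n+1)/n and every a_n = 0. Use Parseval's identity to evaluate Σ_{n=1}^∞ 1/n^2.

Parseval: Σ b_n^2 = (1/π) ∫_{-π}^{π} ψ(s)^2 ds = 6*pi**2.
Σ b_n^2 = Σ 36/n^2, so Σ 1/n^2 = (6*pi**2)/36 = pi**2/6.

pi**2/6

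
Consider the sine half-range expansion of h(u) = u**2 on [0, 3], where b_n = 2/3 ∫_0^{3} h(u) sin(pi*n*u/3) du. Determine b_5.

b_5 = 2/3 ∫_0^{3} (u**2) sin(5*pi*u/3) du.
Integrating by parts twice (tabular method), an antiderivative of (u**2) sin(5*pi*u/3) is -3*u**2*cos(5*pi*u/3)/(5*pi) + 18*u*sin(5*pi*u/3)/(25*pi**2) + 54*cos(5*pi*u/3)/(125*pi**3); evaluating from 0 to 3: ∫_{0}^{3} (u**2) sin(5*pi*u/3) du = (27*(-2 + 25*pi**2)/(125*pi**3)) - (54/(125*pi**3)) = 27*(-4 + 25*pi**2)/(125*pi**3).
Hence b_5 = (2/3)·(27*(-4 + 25*pi**2)/(125*pi**3)) = 18*(-4 + 25*pi**2)/(125*pi**3).

18*(-4 + 25*pi**2)/(125*pi**3)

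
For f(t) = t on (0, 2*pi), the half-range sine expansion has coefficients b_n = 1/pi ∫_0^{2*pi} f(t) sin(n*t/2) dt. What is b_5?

4/5

b_5 = 1/pi ∫_0^{2*pi} (t) sin(5*t/2) dt.
Integrating by parts (boundary term plus one more integral), an antiderivative of (t) sin(5*t/2) is -2*t*cos(5*t/2)/5 + 4*sin(5*t/2)/25; evaluating from 0 to 2*pi: ∫_{0}^{2*pi} (t) sin(5*t/2) dt = (4*pi/5) - (0) = 4*pi/5.
Hence b_5 = (1/pi)·(4*pi/5) = 4/5.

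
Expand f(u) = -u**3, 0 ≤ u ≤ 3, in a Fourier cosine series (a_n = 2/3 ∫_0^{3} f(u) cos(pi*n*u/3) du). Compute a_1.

a_1 = 2/3 ∫_0^{3} (-u**3) cos(pi*u/3) du.
Integrating by parts three times (tabular method), an antiderivative of (-u**3) cos(pi*u/3) is -3*u**3*sin(pi*u/3)/pi - 27*u**2*cos(pi*u/3)/pi**2 + 162*u*sin(pi*u/3)/pi**3 + 486*cos(pi*u/3)/pi**4; evaluating from 0 to 3: ∫_{0}^{3} (-u**3) cos(pi*u/3) du = (243*(-2 + pi**2)/pi**4) - (486/pi**4) = 243*(-4 + pi**2)/pi**4.
Hence a_1 = (2/3)·(243*(-4 + pi**2)/pi**4) = 162*(-4 + pi**2)/pi**4.

162*(-4 + pi**2)/pi**4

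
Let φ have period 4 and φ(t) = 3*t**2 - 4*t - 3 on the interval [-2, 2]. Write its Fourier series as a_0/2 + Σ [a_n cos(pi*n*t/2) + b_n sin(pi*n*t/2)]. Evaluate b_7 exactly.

b_7 = 1/2 ∫_{-2}^{2} φ(t) sin(7*pi*t/2) dt.
Integrating by parts twice (tabular method), an antiderivative of (3*t**2 - 4*t - 3) sin(7*pi*t/2) is -6*t**2*cos(7*pi*t/2)/(7*pi) + 24*t*sin(7*pi*t/2)/(49*pi**2) + 8*t*cos(7*pi*t/2)/(7*pi) - 16*sin(7*pi*t/2)/(49*pi**2) + 48*cos(7*pi*t/2)/(343*pi**3) + 6*cos(7*pi*t/2)/(7*pi); evaluating from -2 to 2: ∫_{-2}^{2} (3*t**2 - 4*t - 3) sin(7*pi*t/2) dt = (2*(-24 + 49*pi**2)/(343*pi**3)) - (2*(-24 + 833*pi**2)/(343*pi**3)) = -32/(7*pi).
Hence b_7 = (1/2)·(-32/(7*pi)) = -16/(7*pi).

-16/(7*pi)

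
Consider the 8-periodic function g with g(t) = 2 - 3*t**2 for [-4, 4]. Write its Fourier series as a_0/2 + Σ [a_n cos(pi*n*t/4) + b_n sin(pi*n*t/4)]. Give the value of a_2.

a_2 = 1/4 ∫_{-4}^{4} g(t) cos(pi*t/2) dt.
g is even and cos(pi*t/2) is even, so the integrand is even and a_2 = 1/2 ∫_0^{4} g(t) cos(pi*t/2) dt.
Integrating by parts twice (tabular method), an antiderivative of (2 - 3*t**2) cos(pi*t/2) is -6*t**2*sin(pi*t/2)/pi - 24*t*cos(pi*t/2)/pi**2 + 4*sin(pi*t/2)/pi + 48*sin(pi*t/2)/pi**3; evaluating from 0 to 4: ∫_{0}^{4} (2 - 3*t**2) cos(pi*t/2) dt = (-96/pi**2) - (0) = -96/pi**2.
Hence a_2 = (1/2)·(-96/pi**2) = -48/pi**2.

-48/pi**2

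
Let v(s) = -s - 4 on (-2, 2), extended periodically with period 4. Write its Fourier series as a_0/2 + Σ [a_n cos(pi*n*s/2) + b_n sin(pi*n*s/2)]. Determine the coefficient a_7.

0

a_7 = 1/2 ∫_{-2}^{2} v(s) cos(7*pi*s/2) ds.
Integrating by parts (boundary term plus one more integral), an antiderivative of (-s - 4) cos(7*pi*s/2) is -2*s*sin(7*pi*s/2)/(7*pi) - 8*sin(7*pi*s/2)/(7*pi) - 4*cos(7*pi*s/2)/(49*pi**2); evaluating from -2 to 2: ∫_{-2}^{2} (-s - 4) cos(7*pi*s/2) ds = (4/(49*pi**2)) - (4/(49*pi**2)) = 0.
Hence a_7 = (1/2)·(0) = 0.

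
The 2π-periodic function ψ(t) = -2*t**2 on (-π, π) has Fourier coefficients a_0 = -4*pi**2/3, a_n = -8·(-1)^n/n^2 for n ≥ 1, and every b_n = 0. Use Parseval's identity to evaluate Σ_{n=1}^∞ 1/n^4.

pi**4/90

Parseval: a_0^2/2 + Σ a_n^2 = (1/π) ∫_{-π}^{π} ψ(t)^2 dt = 8*pi**4/5.
Subtract a_0^2/2 = 8*pi**4/9: Σ a_n^2 = 32*pi**4/45.
Since a_n^2 = 64/n^4, Σ 1/n^4 = pi**4/90.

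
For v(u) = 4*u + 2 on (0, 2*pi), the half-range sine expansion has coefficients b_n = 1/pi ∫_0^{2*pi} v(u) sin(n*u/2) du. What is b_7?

8*(1 + 2*pi)/(7*pi)

b_7 = 1/pi ∫_0^{2*pi} (4*u + 2) sin(7*u/2) du.
Integrating by parts (boundary term plus one more integral), an antiderivative of (4*u + 2) sin(7*u/2) is -8*u*cos(7*u/2)/7 + 16*sin(7*u/2)/49 - 4*cos(7*u/2)/7; evaluating from 0 to 2*pi: ∫_{0}^{2*pi} (4*u + 2) sin(7*u/2) du = (4/7 + 16*pi/7) - (-4/7) = 8/7 + 16*pi/7.
Hence b_7 = (1/pi)·(8/7 + 16*pi/7) = 8*(1 + 2*pi)/(7*pi).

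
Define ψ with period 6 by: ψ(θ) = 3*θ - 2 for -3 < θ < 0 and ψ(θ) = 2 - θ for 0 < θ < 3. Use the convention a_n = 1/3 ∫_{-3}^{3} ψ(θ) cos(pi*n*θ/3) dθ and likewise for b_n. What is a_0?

-6

a_0 = 1/3 ∫_{-3}^{3} ψ(θ) dθ = 1/3 · (-18) = -6.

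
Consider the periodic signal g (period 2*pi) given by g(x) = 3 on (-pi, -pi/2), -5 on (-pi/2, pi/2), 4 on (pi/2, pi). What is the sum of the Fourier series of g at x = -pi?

7/2

At x = -pi the one-sided limits are g(-pi^-) = 4 and g(-pi^+) = 3.
By Dirichlet's theorem the series converges to their average, [(4) + (3)]/2 = 7/2.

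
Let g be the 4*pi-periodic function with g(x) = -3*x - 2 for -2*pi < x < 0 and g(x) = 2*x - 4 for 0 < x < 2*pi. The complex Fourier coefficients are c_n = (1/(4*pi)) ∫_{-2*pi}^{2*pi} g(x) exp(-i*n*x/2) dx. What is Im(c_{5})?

(2 + pi)/(5*pi)

Since g is real-valued, Im(c_{5}) = -(1/(4*pi)) ∫_{-2*pi}^{2*pi} g(x) sin(5*x/2) dx = -b_{5}/2.
Split the integral at the breakpoints.
Integrating by parts (boundary term plus one more integral), an antiderivative of (-3*x - 2) sin(5*x/2) is 6*x*cos(5*x/2)/5 - 12*sin(5*x/2)/25 + 4*cos(5*x/2)/5; evaluating from -2*pi to 0: ∫_{-2*pi}^{0} (-3*x - 2) sin(5*x/2) dx = (4/5) - (-4/5 + 12*pi/5) = 8/5 - 12*pi/5.
Integrating by parts (boundary term plus one more integral), an antiderivative of (2*x - 4) sin(5*x/2) is -4*x*cos(5*x/2)/5 + 8*sin(5*x/2)/25 + 8*cos(5*x/2)/5; evaluating from 0 to 2*pi: ∫_{0}^{2*pi} (2*x - 4) sin(5*x/2) dx = (-8/5 + 8*pi/5) - (8/5) = -16/5 + 8*pi/5.
So ∫_{-2*pi}^{2*pi} g(x) sin(5*x/2) dx = -4*pi/5 - 8/5.
Hence Im(c_{5}) = (-1/(4*pi))·(-4*pi/5 - 8/5) = (2 + pi)/(5*pi).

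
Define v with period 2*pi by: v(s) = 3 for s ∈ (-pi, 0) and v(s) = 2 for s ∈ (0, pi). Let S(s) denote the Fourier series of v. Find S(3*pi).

5/2

s = 3*pi differs from s = pi by 1 full period(s), and the series is 2*pi-periodic.
At s = pi the one-sided limits are v(pi^-) = 2 and v(pi^+) = 3.
By Dirichlet's theorem the series converges to their average, [(2) + (3)]/2 = 5/2.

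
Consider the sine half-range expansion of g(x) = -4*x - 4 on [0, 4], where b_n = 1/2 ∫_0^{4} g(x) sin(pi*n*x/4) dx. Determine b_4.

8/pi

b_4 = 1/2 ∫_0^{4} (-4*x - 4) sin(pi*x) dx.
Integrating by parts (boundary term plus one more integral), an antiderivative of (-4*x - 4) sin(pi*x) is 4*x*cos(pi*x)/pi - 4*sin(pi*x)/pi**2 + 4*cos(pi*x)/pi; evaluating from 0 to 4: ∫_{0}^{4} (-4*x - 4) sin(pi*x) dx = (20/pi) - (4/pi) = 16/pi.
Hence b_4 = (1/2)·(16/pi) = 8/pi.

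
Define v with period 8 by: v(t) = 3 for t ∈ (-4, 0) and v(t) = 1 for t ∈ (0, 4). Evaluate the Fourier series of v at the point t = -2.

3

v is continuous at t = -2 with value 3, so the series converges to 3 there.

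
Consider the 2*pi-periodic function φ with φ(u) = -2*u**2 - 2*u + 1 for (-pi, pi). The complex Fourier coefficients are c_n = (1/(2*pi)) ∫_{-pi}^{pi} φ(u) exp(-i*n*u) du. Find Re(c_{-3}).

4/9

Since φ is real-valued, Re(c_{-3}) = (1/(2*pi)) ∫_{-pi}^{pi} φ(u) cos(-3*u) du = a_{3}/2.
Integrating by parts twice (tabular method), an antiderivative of (-2*u**2 - 2*u + 1) cos(-3*u) is -2*u**2*sin(3*u)/3 - 2*u*sin(3*u)/3 - 4*u*cos(3*u)/9 + 13*sin(3*u)/27 - 2*cos(3*u)/9; evaluating from -pi to pi: ∫_{-pi}^{pi} (-2*u**2 - 2*u + 1) cos(-3*u) du = (2/9 + 4*pi/9) - (2/9 - 4*pi/9) = 8*pi/9.
Hence Re(c_{-3}) = (1/(2*pi))·(8*pi/9) = 4/9.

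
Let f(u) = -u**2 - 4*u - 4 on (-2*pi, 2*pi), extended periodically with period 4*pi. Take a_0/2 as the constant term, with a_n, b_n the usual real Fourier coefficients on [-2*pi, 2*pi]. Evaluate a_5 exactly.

16/25

a_5 = (1/(2*pi)) ∫_{-2*pi}^{2*pi} f(u) cos(5*u/2) du.
Integrating by parts twice (tabular method), an antiderivative of (-u**2 - 4*u - 4) cos(5*u/2) is -2*u**2*sin(5*u/2)/5 - 8*u*sin(5*u/2)/5 - 8*u*cos(5*u/2)/25 - 184*sin(5*u/2)/125 - 16*cos(5*u/2)/25; evaluating from -2*pi to 2*pi: ∫_{-2*pi}^{2*pi} (-u**2 - 4*u - 4) cos(5*u/2) du = (16/25 + 16*pi/25) - (16/25 - 16*pi/25) = 32*pi/25.
Hence a_5 = (1/(2*pi))·(32*pi/25) = 16/25.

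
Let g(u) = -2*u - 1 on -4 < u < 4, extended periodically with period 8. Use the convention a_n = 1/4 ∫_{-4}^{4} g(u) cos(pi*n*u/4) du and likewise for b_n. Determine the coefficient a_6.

0

a_6 = 1/4 ∫_{-4}^{4} g(u) cos(3*pi*u/2) du.
Integrating by parts (boundary term plus one more integral), an antiderivative of (-2*u - 1) cos(3*pi*u/2) is -4*u*sin(3*pi*u/2)/(3*pi) - 2*sin(3*pi*u/2)/(3*pi) - 8*cos(3*pi*u/2)/(9*pi**2); evaluating from -4 to 4: ∫_{-4}^{4} (-2*u - 1) cos(3*pi*u/2) du = (-8/(9*pi**2)) - (-8/(9*pi**2)) = 0.
Hence a_6 = (1/4)·(0) = 0.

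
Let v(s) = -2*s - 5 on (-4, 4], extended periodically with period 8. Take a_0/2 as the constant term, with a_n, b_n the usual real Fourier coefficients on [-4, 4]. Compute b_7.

-16/(7*pi)

b_7 = 1/4 ∫_{-4}^{4} v(s) sin(7*pi*s/4) ds.
Integrating by parts (boundary term plus one more integral), an antiderivative of (-2*s - 5) sin(7*pi*s/4) is 8*s*cos(7*pi*s/4)/(7*pi) - 32*sin(7*pi*s/4)/(49*pi**2) + 20*cos(7*pi*s/4)/(7*pi); evaluating from -4 to 4: ∫_{-4}^{4} (-2*s - 5) sin(7*pi*s/4) ds = (-52/(7*pi)) - (12/(7*pi)) = -64/(7*pi).
Hence b_7 = (1/4)·(-64/(7*pi)) = -16/(7*pi).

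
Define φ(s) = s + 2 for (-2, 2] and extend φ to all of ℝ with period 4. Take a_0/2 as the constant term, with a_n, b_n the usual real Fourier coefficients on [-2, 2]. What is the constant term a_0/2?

2

a_0 = 1/2 ∫_{-2}^{2} φ(s) ds = 1/2 · (8) = 4.
So the constant term a_0/2 = 2.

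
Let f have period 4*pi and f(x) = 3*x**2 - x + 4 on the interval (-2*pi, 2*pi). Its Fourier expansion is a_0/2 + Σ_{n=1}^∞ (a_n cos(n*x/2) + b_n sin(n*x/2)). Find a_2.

a_2 = (1/(2*pi)) ∫_{-2*pi}^{2*pi} f(x) cos(x) dx.
Integrating by parts twice (tabular method), an antiderivative of (3*x**2 - x + 4) cos(x) is 3*x**2*sin(x) - x*sin(x) + 6*x*cos(x) - 2*sin(x) - cos(x); evaluating from -2*pi to 2*pi: ∫_{-2*pi}^{2*pi} (3*x**2 - x + 4) cos(x) dx = (-1 + 12*pi) - (-12*pi - 1) = 24*pi.
Hence a_2 = (1/(2*pi))·(24*pi) = 12.

12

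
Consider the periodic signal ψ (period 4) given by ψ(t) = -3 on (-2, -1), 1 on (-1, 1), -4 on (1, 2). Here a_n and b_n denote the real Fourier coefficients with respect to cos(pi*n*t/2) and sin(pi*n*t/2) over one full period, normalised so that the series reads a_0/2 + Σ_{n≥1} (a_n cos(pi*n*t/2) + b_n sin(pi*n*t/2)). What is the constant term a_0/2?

-5/4

a_0 = 1/2 ∫_{-2}^{2} ψ(t) dt = 1/2 · (-5) = -5/2.
So the constant term a_0/2 = -5/4.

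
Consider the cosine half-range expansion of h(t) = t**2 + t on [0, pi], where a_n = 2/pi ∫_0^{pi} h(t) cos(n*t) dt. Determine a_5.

a_5 = 2/pi ∫_0^{pi} (t**2 + t) cos(5*t) dt.
Integrating by parts twice (tabular method), an antiderivative of (t**2 + t) cos(5*t) is t**2*sin(5*t)/5 + t*sin(5*t)/5 + 2*t*cos(5*t)/25 - 2*sin(5*t)/125 + cos(5*t)/25; evaluating from 0 to pi: ∫_{0}^{pi} (t**2 + t) cos(5*t) dt = (-2*pi/25 - 1/25) - (1/25) = -2*pi/25 - 2/25.
Hence a_5 = (2/pi)·(-2*pi/25 - 2/25) = 4*(-pi - 1)/(25*pi).

4*(-pi - 1)/(25*pi)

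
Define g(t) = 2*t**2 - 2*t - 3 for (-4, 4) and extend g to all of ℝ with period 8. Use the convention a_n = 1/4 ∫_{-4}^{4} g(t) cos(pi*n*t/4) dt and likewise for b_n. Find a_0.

a_0 = 1/4 ∫_{-4}^{4} g(t) dt = 1/4 · (184/3) = 46/3.

46/3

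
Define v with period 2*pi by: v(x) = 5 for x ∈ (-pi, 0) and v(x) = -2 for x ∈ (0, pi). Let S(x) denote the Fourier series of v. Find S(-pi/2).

v is continuous at x = -pi/2 with value 5, so the series converges to 5 there.

5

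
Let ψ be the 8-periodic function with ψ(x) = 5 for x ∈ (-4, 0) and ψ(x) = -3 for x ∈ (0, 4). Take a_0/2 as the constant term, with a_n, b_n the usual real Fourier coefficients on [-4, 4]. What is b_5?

b_5 = 1/4 ∫_{-4}^{4} ψ(x) sin(5*pi*x/4) dx.
Split the integral at the breakpoints.
Directly, an antiderivative of (5) sin(5*pi*x/4) is -4*cos(5*pi*x/4)/pi; evaluating from -4 to 0: ∫_{-4}^{0} (5) sin(5*pi*x/4) dx = (-4/pi) - (4/pi) = -8/pi.
Directly, an antiderivative of (-3) sin(5*pi*x/4) is 12*cos(5*pi*x/4)/(5*pi); evaluating from 0 to 4: ∫_{0}^{4} (-3) sin(5*pi*x/4) dx = (-12/(5*pi)) - (12/(5*pi)) = -24/(5*pi).
Summing the pieces and multiplying by (1/4) gives b_5 = -16/(5*pi).

-16/(5*pi)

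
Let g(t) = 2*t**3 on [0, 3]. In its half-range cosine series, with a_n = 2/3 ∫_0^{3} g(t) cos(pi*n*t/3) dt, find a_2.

81/pi**2

a_2 = 2/3 ∫_0^{3} (2*t**3) cos(2*pi*t/3) dt.
Integrating by parts three times (tabular method), an antiderivative of (2*t**3) cos(2*pi*t/3) is 3*t**3*sin(2*pi*t/3)/pi + 27*t**2*cos(2*pi*t/3)/(2*pi**2) - 81*t*sin(2*pi*t/3)/(2*pi**3) - 243*cos(2*pi*t/3)/(4*pi**4); evaluating from 0 to 3: ∫_{0}^{3} (2*t**3) cos(2*pi*t/3) dt = (243*(-1 + 2*pi**2)/(4*pi**4)) - (-243/(4*pi**4)) = 243/(2*pi**2).
Hence a_2 = (2/3)·(243/(2*pi**2)) = 81/pi**2.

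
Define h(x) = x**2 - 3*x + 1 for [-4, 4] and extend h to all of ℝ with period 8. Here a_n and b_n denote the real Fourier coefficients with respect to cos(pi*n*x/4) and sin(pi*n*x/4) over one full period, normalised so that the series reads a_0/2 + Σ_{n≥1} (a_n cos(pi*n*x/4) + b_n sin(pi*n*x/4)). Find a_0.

38/3

a_0 = 1/4 ∫_{-4}^{4} h(x) dx = 1/4 · (152/3) = 38/3.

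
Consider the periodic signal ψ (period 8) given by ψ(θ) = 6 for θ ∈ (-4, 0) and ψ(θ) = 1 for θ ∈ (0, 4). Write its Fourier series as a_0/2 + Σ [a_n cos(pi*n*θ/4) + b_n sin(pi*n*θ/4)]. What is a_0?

a_0 = 1/4 ∫_{-4}^{4} ψ(θ) dθ = 1/4 · (28) = 7.

7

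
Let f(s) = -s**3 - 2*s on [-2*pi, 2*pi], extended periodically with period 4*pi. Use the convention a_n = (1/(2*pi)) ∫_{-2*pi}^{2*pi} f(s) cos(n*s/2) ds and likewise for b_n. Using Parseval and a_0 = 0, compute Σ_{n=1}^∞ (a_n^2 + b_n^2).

32*pi**2*(35 + 84*pi**2 + 60*pi**4)/105

Parseval: a_0^2/2 + Σ_{n≥1} (a_n^2+b_n^2) = (1/(2*pi)) ∫_{-2*pi}^{2*pi} f(s)^2 ds = 32*pi**2*(35 + 84*pi**2 + 60*pi**4)/105.
Subtract a_0^2/2 = 0: Σ (a_n^2+b_n^2) = 32*pi**2*(35 + 84*pi**2 + 60*pi**4)/105.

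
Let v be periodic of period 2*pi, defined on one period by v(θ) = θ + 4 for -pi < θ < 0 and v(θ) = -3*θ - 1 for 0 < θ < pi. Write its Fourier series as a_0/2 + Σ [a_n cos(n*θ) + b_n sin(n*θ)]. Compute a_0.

a_0 = 1/pi ∫_{-pi}^{pi} v(θ) dθ = 1/pi · (pi*(3 - 2*pi)) = 3 - 2*pi.

3 - 2*pi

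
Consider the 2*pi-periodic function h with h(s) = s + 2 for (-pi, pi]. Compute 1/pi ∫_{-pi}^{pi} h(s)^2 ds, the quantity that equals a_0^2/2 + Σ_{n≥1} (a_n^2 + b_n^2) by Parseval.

1/pi ∫_{-pi}^{pi} h(s)^2 ds = 1/pi · (2*pi*(pi**2 + 12)/3) = 2*pi**2/3 + 8.

2*pi**2/3 + 8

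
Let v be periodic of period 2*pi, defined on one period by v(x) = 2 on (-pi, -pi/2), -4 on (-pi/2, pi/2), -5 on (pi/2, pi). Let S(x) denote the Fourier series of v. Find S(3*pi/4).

v is continuous at x = 3*pi/4 with value -5, so the series converges to -5 there.

-5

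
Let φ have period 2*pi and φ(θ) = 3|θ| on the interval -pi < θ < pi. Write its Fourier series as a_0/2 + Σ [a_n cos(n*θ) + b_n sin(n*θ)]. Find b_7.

0

b_7 = 1/pi ∫_{-pi}^{pi} φ(θ) sin(7*θ) dθ.
φ is even and sin(7*θ) is odd, so the integrand is odd over a symmetric interval and the integral vanishes.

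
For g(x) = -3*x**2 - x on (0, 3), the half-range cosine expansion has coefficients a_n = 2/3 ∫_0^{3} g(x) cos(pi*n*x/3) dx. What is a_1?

120/pi**2

a_1 = 2/3 ∫_0^{3} (-3*x**2 - x) cos(pi*x/3) dx.
Integrating by parts twice (tabular method), an antiderivative of (-3*x**2 - x) cos(pi*x/3) is -9*x**2*sin(pi*x/3)/pi - 3*x*sin(pi*x/3)/pi - 54*x*cos(pi*x/3)/pi**2 + 162*sin(pi*x/3)/pi**3 - 9*cos(pi*x/3)/pi**2; evaluating from 0 to 3: ∫_{0}^{3} (-3*x**2 - x) cos(pi*x/3) dx = (171/pi**2) - (-9/pi**2) = 180/pi**2.
Hence a_1 = (2/3)·(180/pi**2) = 120/pi**2.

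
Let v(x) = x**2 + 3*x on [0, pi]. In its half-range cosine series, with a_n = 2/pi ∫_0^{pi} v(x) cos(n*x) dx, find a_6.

a_6 = 2/pi ∫_0^{pi} (x**2 + 3*x) cos(6*x) dx.
Integrating by parts twice (tabular method), an antiderivative of (x**2 + 3*x) cos(6*x) is x**2*sin(6*x)/6 + x*sin(6*x)/2 + x*cos(6*x)/18 - sin(6*x)/108 + cos(6*x)/12; evaluating from 0 to pi: ∫_{0}^{pi} (x**2 + 3*x) cos(6*x) dx = (1/12 + pi/18) - (1/12) = pi/18.
Hence a_6 = (2/pi)·(pi/18) = 1/9.

1/9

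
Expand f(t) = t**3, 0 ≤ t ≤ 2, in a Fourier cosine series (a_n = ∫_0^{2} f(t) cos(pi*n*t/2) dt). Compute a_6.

4/(3*pi**2)

a_6 = ∫_0^{2} (t**3) cos(3*pi*t) dt.
Integrating by parts three times (tabular method), an antiderivative of (t**3) cos(3*pi*t) is t**3*sin(3*pi*t)/(3*pi) + t**2*cos(3*pi*t)/(3*pi**2) - 2*t*sin(3*pi*t)/(9*pi**3) - 2*cos(3*pi*t)/(27*pi**4); evaluating from 0 to 2: ∫_{0}^{2} (t**3) cos(3*pi*t) dt = (2*(-1 + 18*pi**2)/(27*pi**4)) - (-2/(27*pi**4)) = 4/(3*pi**2).
Hence a_6 = 4/(3*pi**2).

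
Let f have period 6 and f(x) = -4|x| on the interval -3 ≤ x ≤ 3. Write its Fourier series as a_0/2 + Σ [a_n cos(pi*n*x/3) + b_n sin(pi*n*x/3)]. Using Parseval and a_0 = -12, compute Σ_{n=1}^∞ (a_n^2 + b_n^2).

24

Parseval: a_0^2/2 + Σ_{n≥1} (a_n^2+b_n^2) = 1/3 ∫_{-3}^{3} f(x)^2 dx = 96.
Subtract a_0^2/2 = 72: Σ (a_n^2+b_n^2) = 24.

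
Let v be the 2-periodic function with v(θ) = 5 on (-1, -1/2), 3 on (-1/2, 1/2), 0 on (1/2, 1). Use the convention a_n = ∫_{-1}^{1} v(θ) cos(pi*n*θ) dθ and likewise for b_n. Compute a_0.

11/2

a_0 = ∫_{-1}^{1} v(θ) dθ = 11/2.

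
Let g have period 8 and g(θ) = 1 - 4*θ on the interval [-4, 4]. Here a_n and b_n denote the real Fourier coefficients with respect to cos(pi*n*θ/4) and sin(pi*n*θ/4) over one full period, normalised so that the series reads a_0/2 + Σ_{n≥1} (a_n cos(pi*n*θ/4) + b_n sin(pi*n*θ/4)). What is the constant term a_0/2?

1

a_0 = 1/4 ∫_{-4}^{4} g(θ) dθ = 1/4 · (8) = 2.
So the constant term a_0/2 = 1.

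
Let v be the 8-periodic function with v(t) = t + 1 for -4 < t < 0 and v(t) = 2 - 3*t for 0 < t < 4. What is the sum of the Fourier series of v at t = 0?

3/2

At t = 0 the one-sided limits are v(0^-) = 1 and v(0^+) = 2.
By Dirichlet's theorem the series converges to their average, [(1) + (2)]/2 = 3/2.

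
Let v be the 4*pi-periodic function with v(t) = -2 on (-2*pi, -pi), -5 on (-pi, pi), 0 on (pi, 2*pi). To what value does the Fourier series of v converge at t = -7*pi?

t = -7*pi differs from t = pi by -2 full period(s), and the series is 4*pi-periodic.
At t = pi the one-sided limits are v(pi^-) = -5 and v(pi^+) = 0.
By Dirichlet's theorem the series converges to their average, [(-5) + (0)]/2 = -5/2.

-5/2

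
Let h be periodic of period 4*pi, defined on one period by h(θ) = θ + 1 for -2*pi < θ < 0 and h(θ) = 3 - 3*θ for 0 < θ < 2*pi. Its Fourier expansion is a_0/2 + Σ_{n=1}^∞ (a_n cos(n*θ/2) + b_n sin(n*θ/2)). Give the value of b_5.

4*(1 - pi)/(5*pi)

b_5 = (1/(2*pi)) ∫_{-2*pi}^{2*pi} h(θ) sin(5*θ/2) dθ.
Split the integral at the breakpoints.
Integrating by parts (boundary term plus one more integral), an antiderivative of (θ + 1) sin(5*θ/2) is -2*θ*cos(5*θ/2)/5 + 4*sin(5*θ/2)/25 - 2*cos(5*θ/2)/5; evaluating from -2*pi to 0: ∫_{-2*pi}^{0} (θ + 1) sin(5*θ/2) dθ = (-2/5) - (2/5 - 4*pi/5) = -4/5 + 4*pi/5.
Integrating by parts (boundary term plus one more integral), an antiderivative of (3 - 3*θ) sin(5*θ/2) is 6*θ*cos(5*θ/2)/5 - 12*sin(5*θ/2)/25 - 6*cos(5*θ/2)/5; evaluating from 0 to 2*pi: ∫_{0}^{2*pi} (3 - 3*θ) sin(5*θ/2) dθ = (6/5 - 12*pi/5) - (-6/5) = 12/5 - 12*pi/5.
Summing the pieces and multiplying by (1/(2*pi)) gives b_5 = 4*(1 - pi)/(5*pi).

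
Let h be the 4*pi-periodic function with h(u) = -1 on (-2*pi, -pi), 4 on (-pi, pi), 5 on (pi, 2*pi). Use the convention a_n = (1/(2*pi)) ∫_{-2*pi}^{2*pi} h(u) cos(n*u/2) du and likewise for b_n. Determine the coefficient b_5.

b_5 = (1/(2*pi)) ∫_{-2*pi}^{2*pi} h(u) sin(5*u/2) du.
Split the integral at the breakpoints.
Directly, an antiderivative of (-1) sin(5*u/2) is 2*cos(5*u/2)/5; evaluating from -2*pi to -pi: ∫_{-2*pi}^{-pi} (-1) sin(5*u/2) du = (0) - (-2/5) = 2/5.
Directly, an antiderivative of (4) sin(5*u/2) is -8*cos(5*u/2)/5; evaluating from -pi to pi: ∫_{-pi}^{pi} (4) sin(5*u/2) du = (0) - (0) = 0.
Directly, an antiderivative of (5) sin(5*u/2) is -2*cos(5*u/2); evaluating from pi to 2*pi: ∫_{pi}^{2*pi} (5) sin(5*u/2) du = (2) - (0) = 2.
Summing the pieces and multiplying by (1/(2*pi)) gives b_5 = 6/(5*pi).

6/(5*pi)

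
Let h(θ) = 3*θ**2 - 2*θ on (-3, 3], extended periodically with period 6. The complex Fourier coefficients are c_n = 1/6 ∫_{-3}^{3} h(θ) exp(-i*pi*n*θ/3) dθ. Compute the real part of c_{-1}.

Since h is real-valued, Re(c_{-1}) = 1/6 ∫_{-3}^{3} h(θ) cos(-pi*θ/3) dθ = a_{1}/2.
Integrating by parts twice (tabular method), an antiderivative of (3*θ**2 - 2*θ) cos(-pi*θ/3) is 9*θ**2*sin(pi*θ/3)/pi - 6*θ*sin(pi*θ/3)/pi + 54*θ*cos(pi*θ/3)/pi**2 - 162*sin(pi*θ/3)/pi**3 - 18*cos(pi*θ/3)/pi**2; evaluating from -3 to 3: ∫_{-3}^{3} (3*θ**2 - 2*θ) cos(-pi*θ/3) dθ = (-144/pi**2) - (180/pi**2) = -324/pi**2.
Hence Re(c_{-1}) = (1/6)·(-324/pi**2) = -54/pi**2.

-54/pi**2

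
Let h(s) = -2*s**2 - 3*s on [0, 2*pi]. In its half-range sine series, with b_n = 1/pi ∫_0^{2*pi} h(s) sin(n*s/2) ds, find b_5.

b_5 = 1/pi ∫_0^{2*pi} (-2*s**2 - 3*s) sin(5*s/2) ds.
Integrating by parts twice (tabular method), an antiderivative of (-2*s**2 - 3*s) sin(5*s/2) is 4*s**2*cos(5*s/2)/5 - 16*s*sin(5*s/2)/25 + 6*s*cos(5*s/2)/5 - 12*sin(5*s/2)/25 - 32*cos(5*s/2)/125; evaluating from 0 to 2*pi: ∫_{0}^{2*pi} (-2*s**2 - 3*s) sin(5*s/2) ds = (-16*pi**2/5 - 12*pi/5 + 32/125) - (-32/125) = -16*pi**2/5 - 12*pi/5 + 64/125.
Hence b_5 = (1/pi)·(-16*pi**2/5 - 12*pi/5 + 64/125) = 4*(-100*pi**2 - 75*pi + 16)/(125*pi).

4*(-100*pi**2 - 75*pi + 16)/(125*pi)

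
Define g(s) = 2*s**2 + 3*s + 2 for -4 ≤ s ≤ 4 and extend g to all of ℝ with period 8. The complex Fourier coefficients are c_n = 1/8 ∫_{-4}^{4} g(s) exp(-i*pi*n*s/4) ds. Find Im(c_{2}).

Since g is real-valued, Im(c_{2}) = -1/8 ∫_{-4}^{4} g(s) sin(pi*s/2) ds = -b_{2}/2.
Integrating by parts twice (tabular method), an antiderivative of (2*s**2 + 3*s + 2) sin(pi*s/2) is -4*s**2*cos(pi*s/2)/pi + 16*s*sin(pi*s/2)/pi**2 - 6*s*cos(pi*s/2)/pi + 12*sin(pi*s/2)/pi**2 - 4*cos(pi*s/2)/pi + 32*cos(pi*s/2)/pi**3; evaluating from -4 to 4: ∫_{-4}^{4} (2*s**2 + 3*s + 2) sin(pi*s/2) ds = (-92/pi + 32/pi**3) - (-44/pi + 32/pi**3) = -48/pi.
Hence Im(c_{2}) = (-1/8)·(-48/pi) = 6/pi.

6/pi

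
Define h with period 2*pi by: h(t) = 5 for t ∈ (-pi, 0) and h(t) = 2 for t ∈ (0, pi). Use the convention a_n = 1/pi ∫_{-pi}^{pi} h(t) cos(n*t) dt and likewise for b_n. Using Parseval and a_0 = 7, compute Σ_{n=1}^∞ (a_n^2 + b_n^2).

Parseval: a_0^2/2 + Σ_{n≥1} (a_n^2+b_n^2) = 1/pi ∫_{-pi}^{pi} h(t)^2 dt = 29.
Subtract a_0^2/2 = 49/2: Σ (a_n^2+b_n^2) = 9/2.

9/2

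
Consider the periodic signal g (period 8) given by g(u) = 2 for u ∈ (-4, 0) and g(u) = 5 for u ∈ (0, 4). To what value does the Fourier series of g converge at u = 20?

u = 20 differs from u = 4 by 2 full period(s), and the series is 8-periodic.
At u = 4 the one-sided limits are g(4^-) = 5 and g(4^+) = 2.
By Dirichlet's theorem the series converges to their average, [(5) + (2)]/2 = 7/2.

7/2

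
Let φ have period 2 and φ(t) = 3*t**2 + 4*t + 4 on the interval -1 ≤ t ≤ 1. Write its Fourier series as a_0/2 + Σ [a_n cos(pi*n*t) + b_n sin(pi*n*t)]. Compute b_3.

b_3 = ∫_{-1}^{1} φ(t) sin(3*pi*t) dt.
Integrating by parts twice (tabular method), an antiderivative of (3*t**2 + 4*t + 4) sin(3*pi*t) is -t**2*cos(3*pi*t)/pi + 2*t*sin(3*pi*t)/(3*pi**2) - 4*t*cos(3*pi*t)/(3*pi) + 4*sin(3*pi*t)/(9*pi**2) - 4*cos(3*pi*t)/(3*pi) + 2*cos(3*pi*t)/(9*pi**3); evaluating from -1 to 1: ∫_{-1}^{1} (3*t**2 + 4*t + 4) sin(3*pi*t) dt = ((-2 + 33*pi**2)/(9*pi**3)) - ((-2/9 + pi**2)/pi**3) = 8/(3*pi).
Hence b_3 = 8/(3*pi).

8/(3*pi)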